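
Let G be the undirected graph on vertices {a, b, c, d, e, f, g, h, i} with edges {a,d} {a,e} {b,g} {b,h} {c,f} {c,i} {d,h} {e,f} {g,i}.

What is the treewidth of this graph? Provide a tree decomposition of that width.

The largest bag has 3 vertices, giving width 2; this decomposition certifies tw(G) ≤ 2. The edges c–i–g–b–h–d–a–e–f–c form a cycle, so G is not a tree and its treewidth is at least 2. Hence tw(G) = 2 exactly.

Treewidth 2.
Bags: B1 = {c, g, i}  B2 = {b, c, g}  B3 = {b, c, h}  B4 = {c, d, h}  B5 = {a, c, d}  B6 = {a, c, e}  B7 = {c, e, f}
Tree: B1–B2, B2–B3, B3–B4, B4–B5, B5–B6, B6–B7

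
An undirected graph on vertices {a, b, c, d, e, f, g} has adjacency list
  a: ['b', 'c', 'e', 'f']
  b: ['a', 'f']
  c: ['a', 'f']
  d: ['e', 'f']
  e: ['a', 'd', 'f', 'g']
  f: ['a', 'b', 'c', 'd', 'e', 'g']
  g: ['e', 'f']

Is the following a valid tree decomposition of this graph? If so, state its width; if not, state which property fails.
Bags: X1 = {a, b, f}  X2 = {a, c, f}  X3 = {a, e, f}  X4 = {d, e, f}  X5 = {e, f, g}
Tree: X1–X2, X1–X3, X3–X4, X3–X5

Checking the three conditions: (i) the bags cover all of {a, b, c, d, e, f, g}; (ii) for each edge, some bag contains both endpoints; (iii) the bags containing any fixed vertex form a subtree. All hold, so the decomposition is valid with width 3 − 1 = 2.

Yes; width 2.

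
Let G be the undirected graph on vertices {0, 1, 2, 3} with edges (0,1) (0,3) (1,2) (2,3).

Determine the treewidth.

2

A width-2 tree decomposition is:
Bags: B1 = {0, 1, 3}  B2 = {1, 2, 3}
Tree: B1–B2
Each bag holds 3 vertices, so the decomposition has width 2, which upper-bounds the treewidth. For the lower bound, G contains the cycle 3–0–1–2–3, so G is not a forest; only forests have treewidth ≤ 1, hence tw(G) ≥ 2. Therefore the treewidth is 2.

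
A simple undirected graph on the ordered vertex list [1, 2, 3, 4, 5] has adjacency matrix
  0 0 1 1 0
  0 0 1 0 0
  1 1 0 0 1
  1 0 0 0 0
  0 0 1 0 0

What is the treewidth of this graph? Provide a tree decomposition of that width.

Every bag has size at most 2, so the width is 2 − 1 = 1 and tw(G) ≤ 1. G has an edge, so its treewidth is at least 1. Therefore the treewidth is 1.

Treewidth 1.
One such decomposition:
Bags: B1 = {2, 3}  B2 = {3, 5}  B3 = {1, 3}  B4 = {1, 4}
Tree: B1–B2, B2–B3, B3–B4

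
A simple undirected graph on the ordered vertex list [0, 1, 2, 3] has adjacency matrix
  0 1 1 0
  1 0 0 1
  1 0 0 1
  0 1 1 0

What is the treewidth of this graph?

A width-2 tree decomposition is:
Bags: B1 = {0, 2, 3}  B2 = {0, 1, 3}
Tree: B1–B2
Every bag has size at most 3, so the width is 3 − 1 = 2 and tw(G) ≤ 2. Since 0–2–3–1–0 is a cycle in G, G is not acyclic. Forests are exactly the graphs of treewidth ≤ 1, so tw(G) ≥ 2. Hence tw(G) = 2 exactly.

2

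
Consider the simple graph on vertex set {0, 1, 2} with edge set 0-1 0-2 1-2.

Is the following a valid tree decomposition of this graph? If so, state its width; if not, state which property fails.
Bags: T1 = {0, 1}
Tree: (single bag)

No — vertex 2 appears in no bag.

A tree decomposition must satisfy three properties: every vertex lies in some bag; for every edge, both endpoints lie together in some bag; and for every vertex, the bags containing it form a connected subtree. Here vertex 2 appears in no bag, so the decomposition is invalid.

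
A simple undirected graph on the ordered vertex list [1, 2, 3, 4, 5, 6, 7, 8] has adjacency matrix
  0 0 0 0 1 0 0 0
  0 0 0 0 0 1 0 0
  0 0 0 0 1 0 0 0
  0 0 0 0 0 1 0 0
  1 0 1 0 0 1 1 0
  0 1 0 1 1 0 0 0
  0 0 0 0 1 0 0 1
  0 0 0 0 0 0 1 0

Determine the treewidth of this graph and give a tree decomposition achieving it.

Treewidth 1.
One optimal decomposition is:
Bags: B1 = {4, 6}  B2 = {5, 6}  B3 = {1, 5}  B4 = {5, 7}  B5 = {3, 5}  B6 = {7, 8}  B7 = {2, 6}
Tree: B1–B2, B2–B3, B2–B4, B4–B5, B4–B6, B1–B7

Each bag holds 2 vertices, so the decomposition has width 1, which upper-bounds the treewidth. G has an edge, so its treewidth is at least 1. Therefore the treewidth is 1.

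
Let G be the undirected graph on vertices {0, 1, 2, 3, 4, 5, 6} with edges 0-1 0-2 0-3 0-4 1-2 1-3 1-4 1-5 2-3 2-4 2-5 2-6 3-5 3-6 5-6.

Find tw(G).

3

A width-3 tree decomposition is:
Bags: B1 = {1, 2, 3, 5}  B2 = {0, 1, 2, 3}  B3 = {0, 1, 2, 4}  B4 = {2, 3, 5, 6}
Tree: B1–B2, B2–B3, B1–B4
Every bag has size at most 4, so the width is 4 − 1 = 3 and tw(G) ≤ 3. For the lower bound, the 4 vertices {0, 1, 2, 3} are pairwise adjacent, and any tree decomposition puts a clique entirely inside one bag — forcing width ≥ 3. Hence tw(G) = 3 exactly.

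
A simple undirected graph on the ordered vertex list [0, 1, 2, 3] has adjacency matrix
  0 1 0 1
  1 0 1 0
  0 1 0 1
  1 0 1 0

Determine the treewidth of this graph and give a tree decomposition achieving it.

Every bag has size at most 3, so the width is 3 − 1 = 2 and tw(G) ≤ 2. Since 0–3–2–1–0 is a cycle in G, G is not acyclic. Forests are exactly the graphs of treewidth ≤ 1, so tw(G) ≥ 2. Hence tw(G) = 2 exactly.

Treewidth 2.
Bags: B1 = {0, 2, 3}  B2 = {0, 1, 2}
Tree: B1–B2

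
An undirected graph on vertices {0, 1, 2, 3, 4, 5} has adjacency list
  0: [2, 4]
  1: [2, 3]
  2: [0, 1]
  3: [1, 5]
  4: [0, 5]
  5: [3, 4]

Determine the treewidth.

2

A width-2 tree decomposition is:
Bags: B1 = {1, 2, 3}  B2 = {2, 3, 5}  B3 = {2, 4, 5}  B4 = {0, 2, 4}
Tree: B1–B2, B2–B3, B3–B4
The largest bag has 3 vertices, giving width 2; this decomposition certifies tw(G) ≤ 2. The edges 2–1–3–5–4–0–2 form a cycle, so G is not a tree and its treewidth is at least 2. Combining the bounds, tw(G) = 2.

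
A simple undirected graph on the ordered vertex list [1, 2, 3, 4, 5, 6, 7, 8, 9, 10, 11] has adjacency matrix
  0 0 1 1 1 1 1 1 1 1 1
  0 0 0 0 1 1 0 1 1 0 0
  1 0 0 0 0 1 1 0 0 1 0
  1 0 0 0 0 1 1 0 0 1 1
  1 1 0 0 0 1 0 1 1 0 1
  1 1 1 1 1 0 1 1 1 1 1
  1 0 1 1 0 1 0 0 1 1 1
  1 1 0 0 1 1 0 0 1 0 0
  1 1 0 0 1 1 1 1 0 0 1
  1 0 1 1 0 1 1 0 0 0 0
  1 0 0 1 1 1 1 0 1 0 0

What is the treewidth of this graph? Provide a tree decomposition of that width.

Treewidth 4.
Bags: B1 = {1, 4, 6, 7, 11}  B2 = {1, 4, 6, 7, 10}  B3 = {1, 3, 6, 7, 10}  B4 = {1, 6, 7, 9, 11}  B5 = {1, 5, 6, 9, 11}  B6 = {1, 5, 6, 8, 9}  B7 = {2, 5, 6, 8, 9}
Tree: B1–B2, B2–B3, B1–B4, B4–B5, B5–B6, B6–B7

The largest bag has 5 vertices, giving width 4; this decomposition certifies tw(G) ≤ 4. On the other hand G contains the 5-clique {1, 5, 6, 8, 9}. A clique must lie in a single bag of any decomposition, so no decomposition can have width below 4. Combining the bounds, tw(G) = 4.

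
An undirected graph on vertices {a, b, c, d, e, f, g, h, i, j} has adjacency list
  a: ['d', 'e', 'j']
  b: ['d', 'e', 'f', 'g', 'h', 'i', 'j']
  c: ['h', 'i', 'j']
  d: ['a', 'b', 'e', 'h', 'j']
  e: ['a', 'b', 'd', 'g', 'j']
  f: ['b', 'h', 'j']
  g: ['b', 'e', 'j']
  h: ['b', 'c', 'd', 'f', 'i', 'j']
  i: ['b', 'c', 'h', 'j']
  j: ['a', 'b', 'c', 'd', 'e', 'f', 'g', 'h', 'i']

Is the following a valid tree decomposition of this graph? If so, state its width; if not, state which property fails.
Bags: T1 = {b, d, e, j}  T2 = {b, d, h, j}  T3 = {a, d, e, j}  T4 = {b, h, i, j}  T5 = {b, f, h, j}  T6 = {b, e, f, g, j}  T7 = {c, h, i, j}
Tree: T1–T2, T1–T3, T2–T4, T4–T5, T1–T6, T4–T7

No — bags containing vertex f are not connected in the tree.

A tree decomposition must satisfy three properties: every vertex lies in some bag; for every edge, both endpoints lie together in some bag; and for every vertex, the bags containing it form a connected subtree. Here bags containing vertex f are not connected in the tree, so the decomposition is invalid.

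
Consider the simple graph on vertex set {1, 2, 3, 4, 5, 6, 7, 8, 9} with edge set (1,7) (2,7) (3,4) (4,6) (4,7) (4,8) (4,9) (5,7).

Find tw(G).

A width-1 tree decomposition is:
Bags: B1 = {4, 6}  B2 = {4, 8}  B3 = {4, 7}  B4 = {3, 4}  B5 = {5, 7}  B6 = {1, 7}  B7 = {4, 9}  B8 = {2, 7}
Tree: B1–B2, B2–B3, B2–B4, B3–B5, B3–B6, B1–B7, B6–B8
The largest bag has 2 vertices, giving width 1; this decomposition certifies tw(G) ≤ 1. G has an edge, so its treewidth is at least 1. Hence tw(G) = 1 exactly.

1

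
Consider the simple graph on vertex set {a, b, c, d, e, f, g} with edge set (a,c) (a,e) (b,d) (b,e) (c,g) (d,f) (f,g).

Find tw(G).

2

A width-2 tree decomposition is:
Bags: B1 = {a, c, e}  B2 = {c, e, g}  B3 = {e, f, g}  B4 = {d, e, f}  B5 = {b, d, e}
Tree: B1–B2, B2–B3, B3–B4, B4–B5
Every bag has size at most 3, so the width is 3 − 1 = 2 and tw(G) ≤ 2. For the lower bound, G contains the cycle e–a–c–g–f–d–b–e, so G is not a forest; only forests have treewidth ≤ 1, hence tw(G) ≥ 2. Therefore the treewidth is 2.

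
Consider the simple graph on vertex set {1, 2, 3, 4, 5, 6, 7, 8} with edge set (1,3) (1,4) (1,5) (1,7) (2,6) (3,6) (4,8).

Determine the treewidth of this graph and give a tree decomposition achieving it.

The largest bag has 2 vertices, giving width 1; this decomposition certifies tw(G) ≤ 1. Since G has at least one edge (e.g. 5–1), it is not an edgeless graph, so tw(G) ≥ 1. Therefore the treewidth is 1.

Treewidth 1.
Bags: B1 = {1, 5}  B2 = {1, 3}  B3 = {1, 7}  B4 = {3, 6}  B5 = {1, 4}  B6 = {2, 6}  B7 = {4, 8}
Tree: B1–B2, B2–B3, B2–B4, B3–B5, B4–B6, B5–B7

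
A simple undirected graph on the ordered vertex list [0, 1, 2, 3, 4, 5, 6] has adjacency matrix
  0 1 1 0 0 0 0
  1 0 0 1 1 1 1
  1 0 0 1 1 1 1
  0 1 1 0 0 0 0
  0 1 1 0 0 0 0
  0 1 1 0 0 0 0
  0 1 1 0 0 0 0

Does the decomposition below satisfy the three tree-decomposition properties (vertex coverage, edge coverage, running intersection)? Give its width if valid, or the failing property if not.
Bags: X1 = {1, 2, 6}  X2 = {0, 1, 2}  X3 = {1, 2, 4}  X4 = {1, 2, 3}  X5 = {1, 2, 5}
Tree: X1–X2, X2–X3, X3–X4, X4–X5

Yes; width 2.

Every vertex of G appears in some bag (union = {0, 1, 2, 3, 4, 5, 6}); every edge is covered by a bag; and for each vertex v the set of bags containing v is connected in the bag tree. The decomposition is therefore valid. The largest bag has 3 vertices, so the width is 2.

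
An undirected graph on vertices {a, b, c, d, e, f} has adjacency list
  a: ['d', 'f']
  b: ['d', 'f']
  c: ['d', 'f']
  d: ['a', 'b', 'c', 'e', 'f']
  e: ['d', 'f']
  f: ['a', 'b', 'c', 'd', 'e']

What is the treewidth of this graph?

A width-2 tree decomposition is:
Bags: B1 = {d, e, f}  B2 = {a, d, f}  B3 = {c, d, f}  B4 = {b, d, f}
Tree: B1–B2, B1–B3, B1–B4
Each bag holds 3 vertices, so the decomposition has width 2, which upper-bounds the treewidth. For the lower bound, the 3 vertices {d, e, f} are pairwise adjacent, and any tree decomposition puts a clique entirely inside one bag — forcing width ≥ 2. Hence tw(G) = 2 exactly.

2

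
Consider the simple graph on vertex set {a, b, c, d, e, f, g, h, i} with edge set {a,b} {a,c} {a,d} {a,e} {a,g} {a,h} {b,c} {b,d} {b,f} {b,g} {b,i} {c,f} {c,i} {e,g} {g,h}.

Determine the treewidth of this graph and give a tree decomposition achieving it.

The largest bag has 3 vertices, giving width 2; this decomposition certifies tw(G) ≤ 2. For the lower bound, the 3 vertices {a, e, g} are pairwise adjacent, and any tree decomposition puts a clique entirely inside one bag — forcing width ≥ 2. Combining the bounds, tw(G) = 2.

Treewidth 2.
One optimal decomposition is:
Bags: B1 = {a, b, c}  B2 = {a, b, g}  B3 = {a, g, h}  B4 = {a, b, d}  B5 = {a, e, g}  B6 = {b, c, i}  B7 = {b, c, f}
Tree: B1–B2, B2–B3, B2–B4, B2–B5, B1–B6, B1–B7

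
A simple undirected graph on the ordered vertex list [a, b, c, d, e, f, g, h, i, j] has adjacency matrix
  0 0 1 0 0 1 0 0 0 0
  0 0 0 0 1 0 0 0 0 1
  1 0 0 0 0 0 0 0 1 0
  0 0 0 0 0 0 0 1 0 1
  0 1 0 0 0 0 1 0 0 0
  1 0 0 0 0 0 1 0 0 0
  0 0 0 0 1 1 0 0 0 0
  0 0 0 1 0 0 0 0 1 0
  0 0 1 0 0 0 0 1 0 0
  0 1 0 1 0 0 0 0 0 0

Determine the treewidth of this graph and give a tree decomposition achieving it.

The largest bag has 3 vertices, giving width 2; this decomposition certifies tw(G) ≤ 2. For the lower bound, G contains the cycle h–d–j–b–e–g–f–a–c–i–h, so G is not a forest; only forests have treewidth ≤ 1, hence tw(G) ≥ 2. Hence tw(G) = 2 exactly.

Treewidth 2.
One optimal decomposition is:
Bags: B1 = {d, h, j}  B2 = {b, h, j}  B3 = {b, e, h}  B4 = {e, g, h}  B5 = {f, g, h}  B6 = {a, f, h}  B7 = {a, c, h}  B8 = {c, h, i}
Tree: B1–B2, B2–B3, B3–B4, B4–B5, B5–B6, B6–B7, B7–B8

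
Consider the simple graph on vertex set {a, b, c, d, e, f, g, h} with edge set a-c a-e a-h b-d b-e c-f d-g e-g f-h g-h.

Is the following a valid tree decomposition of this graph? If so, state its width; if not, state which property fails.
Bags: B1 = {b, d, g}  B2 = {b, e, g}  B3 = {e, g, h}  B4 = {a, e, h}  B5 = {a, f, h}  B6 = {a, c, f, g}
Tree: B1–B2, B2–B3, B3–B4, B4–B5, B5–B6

No — bags containing vertex g are not connected in the tree.

A tree decomposition must satisfy three properties: every vertex lies in some bag; for every edge, both endpoints lie together in some bag; and for every vertex, the bags containing it form a connected subtree. Here bags containing vertex g are not connected in the tree, so the decomposition is invalid.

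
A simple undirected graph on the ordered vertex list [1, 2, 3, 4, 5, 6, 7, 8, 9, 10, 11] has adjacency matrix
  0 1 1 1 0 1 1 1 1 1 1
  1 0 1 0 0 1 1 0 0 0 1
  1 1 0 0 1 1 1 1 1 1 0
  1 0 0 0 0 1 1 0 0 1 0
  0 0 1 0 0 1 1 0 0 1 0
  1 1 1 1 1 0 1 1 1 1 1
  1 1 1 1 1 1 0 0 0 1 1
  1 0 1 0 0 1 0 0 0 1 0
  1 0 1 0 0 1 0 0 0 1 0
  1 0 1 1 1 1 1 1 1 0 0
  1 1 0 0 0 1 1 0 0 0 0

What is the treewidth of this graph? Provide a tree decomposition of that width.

Treewidth 4.
One optimal decomposition is:
Bags: B1 = {1, 2, 3, 6, 7}  B2 = {1, 3, 6, 7, 10}  B3 = {1, 2, 6, 7, 11}  B4 = {1, 3, 6, 8, 10}  B5 = {1, 3, 6, 9, 10}  B6 = {3, 5, 6, 7, 10}  B7 = {1, 4, 6, 7, 10}
Tree: B1–B2, B1–B3, B2–B4, B2–B5, B2–B6, B2–B7

Each bag holds 5 vertices, so the decomposition has width 4, which upper-bounds the treewidth. Conversely, {1, 2, 6, 7, 11} is a clique of size 5, and the vertices of any clique must share a bag in every tree decomposition; so some bag has ≥ 5 vertices and tw(G) ≥ 4. Combining the bounds, tw(G) = 4.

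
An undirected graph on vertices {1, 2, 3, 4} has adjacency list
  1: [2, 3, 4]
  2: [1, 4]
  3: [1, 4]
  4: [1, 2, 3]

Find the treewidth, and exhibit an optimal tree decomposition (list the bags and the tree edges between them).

Treewidth 2.
One optimal decomposition is:
Bags: B1 = {1, 3, 4}  B2 = {1, 2, 4}
Tree: B1–B2

Each bag holds 3 vertices, so the decomposition has width 2, which upper-bounds the treewidth. For the lower bound, the 3 vertices {1, 2, 4} are pairwise adjacent, and any tree decomposition puts a clique entirely inside one bag — forcing width ≥ 2. Combining the bounds, tw(G) = 2.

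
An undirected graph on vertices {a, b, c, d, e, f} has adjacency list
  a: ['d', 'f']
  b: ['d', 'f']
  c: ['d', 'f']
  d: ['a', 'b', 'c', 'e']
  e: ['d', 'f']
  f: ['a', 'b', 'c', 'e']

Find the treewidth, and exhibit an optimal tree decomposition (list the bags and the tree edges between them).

Every bag has size at most 3, so the width is 3 − 1 = 2 and tw(G) ≤ 2. For the lower bound, G contains the cycle a–d–c–f–a, so G is not a forest; only forests have treewidth ≤ 1, hence tw(G) ≥ 2. The upper and lower bounds meet at 2, so that is the treewidth.

Treewidth 2.
Bags: B1 = {a, d, f}  B2 = {c, d, f}  B3 = {b, d, f}  B4 = {d, e, f}
Tree: B1–B2, B2–B3, B3–B4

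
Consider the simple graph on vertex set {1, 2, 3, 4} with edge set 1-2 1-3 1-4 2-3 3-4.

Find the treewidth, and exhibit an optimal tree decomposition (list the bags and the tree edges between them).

Each bag holds 3 vertices, so the decomposition has width 2, which upper-bounds the treewidth. Conversely, {1, 2, 3} is a clique of size 3, and the vertices of any clique must share a bag in every tree decomposition; so some bag has ≥ 3 vertices and tw(G) ≥ 2. Hence tw(G) = 2 exactly.

Treewidth 2.
One such decomposition:
Bags: B1 = {1, 3, 4}  B2 = {1, 2, 3}
Tree: B1–B2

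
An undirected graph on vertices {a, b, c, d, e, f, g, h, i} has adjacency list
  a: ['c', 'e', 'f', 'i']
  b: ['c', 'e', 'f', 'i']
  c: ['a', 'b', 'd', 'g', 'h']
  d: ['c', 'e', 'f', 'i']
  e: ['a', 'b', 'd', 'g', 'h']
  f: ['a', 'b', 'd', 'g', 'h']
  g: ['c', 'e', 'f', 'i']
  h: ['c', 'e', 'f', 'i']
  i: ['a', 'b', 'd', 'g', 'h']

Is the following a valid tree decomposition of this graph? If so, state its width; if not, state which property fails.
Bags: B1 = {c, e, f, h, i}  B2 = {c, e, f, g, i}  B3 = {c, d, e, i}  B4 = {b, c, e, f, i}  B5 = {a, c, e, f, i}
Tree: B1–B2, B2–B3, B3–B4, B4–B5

A tree decomposition must satisfy three properties: every vertex lies in some bag; for every edge, both endpoints lie together in some bag; and for every vertex, the bags containing it form a connected subtree. Here edge (f,d) lies in no bag, so the decomposition is invalid.

No — edge (f,d) lies in no bag.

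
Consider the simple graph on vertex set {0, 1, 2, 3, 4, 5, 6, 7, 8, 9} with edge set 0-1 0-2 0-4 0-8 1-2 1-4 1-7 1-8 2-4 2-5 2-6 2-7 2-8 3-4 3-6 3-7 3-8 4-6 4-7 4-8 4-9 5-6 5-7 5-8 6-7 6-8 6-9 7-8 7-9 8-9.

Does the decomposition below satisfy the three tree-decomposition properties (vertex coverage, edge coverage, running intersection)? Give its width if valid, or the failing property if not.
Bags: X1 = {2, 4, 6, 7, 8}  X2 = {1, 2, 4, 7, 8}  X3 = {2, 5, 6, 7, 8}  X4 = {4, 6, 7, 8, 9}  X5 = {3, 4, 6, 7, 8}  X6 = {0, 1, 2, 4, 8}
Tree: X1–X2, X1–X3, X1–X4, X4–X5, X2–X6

Yes; width 4.

Every vertex of G appears in some bag (union = {0, 1, 2, 3, 4, 5, 6, 7, 8, 9}); every edge is covered by a bag; and for each vertex v the set of bags containing v is connected in the bag tree. The decomposition is therefore valid. The largest bag has 5 vertices, so the width is 4.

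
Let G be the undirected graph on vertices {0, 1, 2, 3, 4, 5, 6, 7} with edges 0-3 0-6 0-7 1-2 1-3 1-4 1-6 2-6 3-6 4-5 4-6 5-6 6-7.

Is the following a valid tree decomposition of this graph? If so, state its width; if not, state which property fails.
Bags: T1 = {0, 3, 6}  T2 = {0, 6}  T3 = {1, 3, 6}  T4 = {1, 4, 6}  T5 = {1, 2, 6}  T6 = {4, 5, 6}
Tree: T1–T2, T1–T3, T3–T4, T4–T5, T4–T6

No — vertex 7 appears in no bag.

A tree decomposition must satisfy three properties: every vertex lies in some bag; for every edge, both endpoints lie together in some bag; and for every vertex, the bags containing it form a connected subtree. Here vertex 7 appears in no bag, so the decomposition is invalid.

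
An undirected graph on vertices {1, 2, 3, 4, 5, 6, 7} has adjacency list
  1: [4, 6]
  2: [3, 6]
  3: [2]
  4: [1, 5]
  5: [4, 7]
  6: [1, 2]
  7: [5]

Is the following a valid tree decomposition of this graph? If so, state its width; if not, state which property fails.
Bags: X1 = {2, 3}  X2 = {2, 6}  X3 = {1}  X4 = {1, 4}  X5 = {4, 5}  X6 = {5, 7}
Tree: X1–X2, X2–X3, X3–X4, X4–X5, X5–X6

A tree decomposition must satisfy three properties: every vertex lies in some bag; for every edge, both endpoints lie together in some bag; and for every vertex, the bags containing it form a connected subtree. Here edge (6,1) lies in no bag, so the decomposition is invalid.

No — edge (6,1) lies in no bag.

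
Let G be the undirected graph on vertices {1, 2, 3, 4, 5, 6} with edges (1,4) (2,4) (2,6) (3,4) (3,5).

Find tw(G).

A width-1 tree decomposition is:
Bags: B1 = {2, 4}  B2 = {3, 4}  B3 = {3, 5}  B4 = {1, 4}  B5 = {2, 6}
Tree: B1–B2, B2–B3, B2–B4, B1–B5
Each bag holds 2 vertices, so the decomposition has width 1, which upper-bounds the treewidth. G has an edge, so its treewidth is at least 1. The upper and lower bounds meet at 1, so that is the treewidth.

1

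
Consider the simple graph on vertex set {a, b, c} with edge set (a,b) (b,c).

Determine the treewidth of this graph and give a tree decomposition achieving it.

Treewidth 1.
One optimal decomposition is:
Bags: B1 = {b, c}  B2 = {a, b}
Tree: B1–B2

Each bag holds 2 vertices, so the decomposition has width 1, which upper-bounds the treewidth. Any graph with an edge has treewidth ≥ 1, and G has the edge c–b. Combining the bounds, tw(G) = 1.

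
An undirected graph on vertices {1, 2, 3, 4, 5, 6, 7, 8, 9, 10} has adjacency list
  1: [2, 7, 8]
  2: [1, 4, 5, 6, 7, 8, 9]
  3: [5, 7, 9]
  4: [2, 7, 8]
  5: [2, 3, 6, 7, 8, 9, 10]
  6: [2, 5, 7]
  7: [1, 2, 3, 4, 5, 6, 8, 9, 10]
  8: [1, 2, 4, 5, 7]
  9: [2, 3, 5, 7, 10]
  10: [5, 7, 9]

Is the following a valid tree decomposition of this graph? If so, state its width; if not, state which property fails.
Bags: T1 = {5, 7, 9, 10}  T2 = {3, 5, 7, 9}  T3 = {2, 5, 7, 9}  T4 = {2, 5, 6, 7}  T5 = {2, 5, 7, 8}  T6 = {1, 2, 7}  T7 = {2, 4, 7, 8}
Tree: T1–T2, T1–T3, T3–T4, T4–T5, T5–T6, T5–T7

No — edge (8,1) lies in no bag.

A tree decomposition must satisfy three properties: every vertex lies in some bag; for every edge, both endpoints lie together in some bag; and for every vertex, the bags containing it form a connected subtree. Here edge (8,1) lies in no bag, so the decomposition is invalid.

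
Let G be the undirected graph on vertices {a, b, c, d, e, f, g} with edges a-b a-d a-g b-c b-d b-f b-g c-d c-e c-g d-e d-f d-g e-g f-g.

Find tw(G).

A width-3 tree decomposition is:
Bags: B1 = {b, d, f, g}  B2 = {a, b, d, g}  B3 = {b, c, d, g}  B4 = {c, d, e, g}
Tree: B1–B2, B1–B3, B3–B4
Every bag has size at most 4, so the width is 4 − 1 = 3 and tw(G) ≤ 3. For the lower bound, the 4 vertices {c, d, e, g} are pairwise adjacent, and any tree decomposition puts a clique entirely inside one bag — forcing width ≥ 3. Hence tw(G) = 3 exactly.

3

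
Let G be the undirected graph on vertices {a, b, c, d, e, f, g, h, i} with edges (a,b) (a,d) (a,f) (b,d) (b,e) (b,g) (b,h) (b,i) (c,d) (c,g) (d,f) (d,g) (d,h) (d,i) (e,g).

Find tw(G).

A width-2 tree decomposition is:
Bags: B1 = {a, b, d}  B2 = {a, d, f}  B3 = {b, d, h}  B4 = {b, d, i}  B5 = {b, d, g}  B6 = {b, e, g}  B7 = {c, d, g}
Tree: B1–B2, B1–B3, B1–B4, B1–B5, B5–B6, B5–B7
Every bag has size at most 3, so the width is 3 − 1 = 2 and tw(G) ≤ 2. For the lower bound, the 3 vertices {c, d, g} are pairwise adjacent, and any tree decomposition puts a clique entirely inside one bag — forcing width ≥ 2. Therefore the treewidth is 2.

2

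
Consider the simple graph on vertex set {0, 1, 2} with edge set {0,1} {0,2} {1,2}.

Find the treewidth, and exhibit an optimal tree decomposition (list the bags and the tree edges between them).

A single bag containing all 3 vertices is trivially a valid decomposition of width 2. Conversely, {0, 1, 2} is a clique of size 3, and the vertices of any clique must share a bag in every tree decomposition; so some bag has ≥ 3 vertices and tw(G) ≥ 2. Therefore the treewidth is 2.

Treewidth 2.
One such decomposition:
Bags: B1 = {0, 1, 2}
Tree: (single bag)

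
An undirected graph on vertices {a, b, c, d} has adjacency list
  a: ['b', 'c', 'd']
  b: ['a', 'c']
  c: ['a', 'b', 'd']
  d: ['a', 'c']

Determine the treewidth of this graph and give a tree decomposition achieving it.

The largest bag has 3 vertices, giving width 2; this decomposition certifies tw(G) ≤ 2. On the other hand G contains the 3-clique {a, c, d}. A clique must lie in a single bag of any decomposition, so no decomposition can have width below 2. Therefore the treewidth is 2.

Treewidth 2.
Bags: B1 = {a, c, d}  B2 = {a, b, c}
Tree: B1–B2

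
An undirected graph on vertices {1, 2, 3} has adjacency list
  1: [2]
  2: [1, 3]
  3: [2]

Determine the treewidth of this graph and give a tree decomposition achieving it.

Treewidth 1.
Bags: B1 = {1, 2}  B2 = {2, 3}
Tree: B1–B2

Every bag has size at most 2, so the width is 2 − 1 = 1 and tw(G) ≤ 1. Since G has at least one edge (e.g. 2–1), it is not an edgeless graph, so tw(G) ≥ 1. The upper and lower bounds meet at 1, so that is the treewidth.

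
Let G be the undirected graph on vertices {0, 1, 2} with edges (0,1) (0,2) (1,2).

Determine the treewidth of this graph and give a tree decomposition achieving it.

With just one bag of size 3, the width is 3 − 1 = 2, so tw(G) ≤ 2. On the other hand G contains the 3-clique {0, 1, 2}. A clique must lie in a single bag of any decomposition, so no decomposition can have width below 2. Hence tw(G) = 2 exactly.

Treewidth 2.
One such decomposition:
Bags: B1 = {0, 1, 2}
Tree: (single bag)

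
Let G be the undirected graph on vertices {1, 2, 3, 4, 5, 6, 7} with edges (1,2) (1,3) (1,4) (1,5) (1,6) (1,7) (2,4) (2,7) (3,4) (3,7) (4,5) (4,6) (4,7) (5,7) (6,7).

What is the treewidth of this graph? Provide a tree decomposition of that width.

Treewidth 3.
One optimal decomposition is:
Bags: B1 = {1, 2, 4, 7}  B2 = {1, 4, 5, 7}  B3 = {1, 4, 6, 7}  B4 = {1, 3, 4, 7}
Tree: B1–B2, B1–B3, B3–B4

Every bag has size at most 4, so the width is 4 − 1 = 3 and tw(G) ≤ 3. For the lower bound, the 4 vertices {1, 2, 4, 7} are pairwise adjacent, and any tree decomposition puts a clique entirely inside one bag — forcing width ≥ 3. The upper and lower bounds meet at 3, so that is the treewidth.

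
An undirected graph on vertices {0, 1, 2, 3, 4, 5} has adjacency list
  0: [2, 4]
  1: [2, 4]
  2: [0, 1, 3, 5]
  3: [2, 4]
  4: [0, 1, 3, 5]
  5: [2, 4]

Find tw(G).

A width-2 tree decomposition is:
Bags: B1 = {2, 3, 4}  B2 = {1, 2, 4}  B3 = {0, 2, 4}  B4 = {2, 4, 5}
Tree: B1–B2, B2–B3, B3–B4
Every bag has size at most 3, so the width is 3 − 1 = 2 and tw(G) ≤ 2. Since 3–2–1–4–3 is a cycle in G, G is not acyclic. Forests are exactly the graphs of treewidth ≤ 1, so tw(G) ≥ 2. Hence tw(G) = 2 exactly.

2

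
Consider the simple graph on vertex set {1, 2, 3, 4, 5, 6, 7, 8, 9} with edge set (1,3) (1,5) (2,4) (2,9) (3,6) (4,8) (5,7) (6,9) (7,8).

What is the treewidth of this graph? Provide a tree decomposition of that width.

Treewidth 2.
One such decomposition:
Bags: B1 = {3, 6, 9}  B2 = {2, 3, 9}  B3 = {2, 3, 4}  B4 = {3, 4, 8}  B5 = {3, 7, 8}  B6 = {3, 5, 7}  B7 = {1, 3, 5}
Tree: B1–B2, B2–B3, B3–B4, B4–B5, B5–B6, B6–B7

Each bag holds 3 vertices, so the decomposition has width 2, which upper-bounds the treewidth. For the lower bound, G contains the cycle 3–6–9–2–4–8–7–5–1–3, so G is not a forest; only forests have treewidth ≤ 1, hence tw(G) ≥ 2. Hence tw(G) = 2 exactly.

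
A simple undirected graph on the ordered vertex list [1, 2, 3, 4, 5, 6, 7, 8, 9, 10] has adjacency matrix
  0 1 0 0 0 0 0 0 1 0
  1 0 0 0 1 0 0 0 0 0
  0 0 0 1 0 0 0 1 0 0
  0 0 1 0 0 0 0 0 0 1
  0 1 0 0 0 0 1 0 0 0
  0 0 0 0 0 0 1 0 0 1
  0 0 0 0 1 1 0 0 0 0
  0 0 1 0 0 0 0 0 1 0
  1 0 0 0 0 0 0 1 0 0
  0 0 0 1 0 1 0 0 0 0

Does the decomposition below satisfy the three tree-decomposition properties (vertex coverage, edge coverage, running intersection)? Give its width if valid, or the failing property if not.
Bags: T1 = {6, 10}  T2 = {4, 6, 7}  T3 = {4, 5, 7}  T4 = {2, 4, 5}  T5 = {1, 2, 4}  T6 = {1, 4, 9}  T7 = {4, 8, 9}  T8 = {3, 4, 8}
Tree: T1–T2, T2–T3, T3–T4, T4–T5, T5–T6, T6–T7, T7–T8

A tree decomposition must satisfy three properties: every vertex lies in some bag; for every edge, both endpoints lie together in some bag; and for every vertex, the bags containing it form a connected subtree. Here edge (4,10) lies in no bag, so the decomposition is invalid.

No — edge (4,10) lies in no bag.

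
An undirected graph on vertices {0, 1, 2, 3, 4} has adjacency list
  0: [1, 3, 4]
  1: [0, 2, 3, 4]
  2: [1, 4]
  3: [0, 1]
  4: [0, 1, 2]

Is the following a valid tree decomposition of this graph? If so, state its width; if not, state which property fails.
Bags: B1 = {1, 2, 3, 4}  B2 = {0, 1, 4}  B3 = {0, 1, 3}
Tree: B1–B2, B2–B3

A tree decomposition must satisfy three properties: every vertex lies in some bag; for every edge, both endpoints lie together in some bag; and for every vertex, the bags containing it form a connected subtree. Here bags containing vertex 3 are not connected in the tree, so the decomposition is invalid.

No — bags containing vertex 3 are not connected in the tree.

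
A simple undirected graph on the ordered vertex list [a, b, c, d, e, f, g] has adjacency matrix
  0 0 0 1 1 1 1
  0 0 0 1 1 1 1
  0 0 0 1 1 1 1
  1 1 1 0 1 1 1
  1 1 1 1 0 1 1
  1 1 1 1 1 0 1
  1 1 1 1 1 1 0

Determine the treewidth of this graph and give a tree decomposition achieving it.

Every bag has size at most 5, so the width is 5 − 1 = 4 and tw(G) ≤ 4. For the lower bound, the 5 vertices {c, d, e, f, g} are pairwise adjacent, and any tree decomposition puts a clique entirely inside one bag — forcing width ≥ 4. Hence tw(G) = 4 exactly.

Treewidth 4.
Bags: B1 = {c, d, e, f, g}  B2 = {b, d, e, f, g}  B3 = {a, d, e, f, g}
Tree: B1–B2, B2–B3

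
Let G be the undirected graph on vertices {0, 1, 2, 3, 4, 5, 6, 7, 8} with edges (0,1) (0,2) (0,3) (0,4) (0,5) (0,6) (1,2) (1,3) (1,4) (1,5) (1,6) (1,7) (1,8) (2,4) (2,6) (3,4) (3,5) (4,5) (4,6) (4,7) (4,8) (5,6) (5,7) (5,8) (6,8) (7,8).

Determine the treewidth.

4

A width-4 tree decomposition is:
Bags: B1 = {0, 1, 4, 5, 6}  B2 = {0, 1, 3, 4, 5}  B3 = {1, 4, 5, 6, 8}  B4 = {0, 1, 2, 4, 6}  B5 = {1, 4, 5, 7, 8}
Tree: B1–B2, B1–B3, B1–B4, B3–B5
The largest bag has 5 vertices, giving width 4; this decomposition certifies tw(G) ≤ 4. For the lower bound, the 5 vertices {0, 1, 2, 4, 6} are pairwise adjacent, and any tree decomposition puts a clique entirely inside one bag — forcing width ≥ 4. Therefore the treewidth is 4.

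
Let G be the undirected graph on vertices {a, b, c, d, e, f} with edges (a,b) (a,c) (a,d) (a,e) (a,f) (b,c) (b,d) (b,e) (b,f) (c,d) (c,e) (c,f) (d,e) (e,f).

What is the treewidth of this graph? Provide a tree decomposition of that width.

The largest bag has 5 vertices, giving width 4; this decomposition certifies tw(G) ≤ 4. Conversely, {a, b, c, d, e} is a clique of size 5, and the vertices of any clique must share a bag in every tree decomposition; so some bag has ≥ 5 vertices and tw(G) ≥ 4. Therefore the treewidth is 4.

Treewidth 4.
One such decomposition:
Bags: B1 = {a, b, c, e, f}  B2 = {a, b, c, d, e}
Tree: B1–B2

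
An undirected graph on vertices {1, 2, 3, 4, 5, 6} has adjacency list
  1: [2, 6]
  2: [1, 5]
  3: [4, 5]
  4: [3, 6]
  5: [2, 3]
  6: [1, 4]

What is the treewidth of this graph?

2

A width-2 tree decomposition is:
Bags: B1 = {1, 2, 6}  B2 = {2, 4, 6}  B3 = {2, 3, 4}  B4 = {2, 3, 5}
Tree: B1–B2, B2–B3, B3–B4
The largest bag has 3 vertices, giving width 2; this decomposition certifies tw(G) ≤ 2. Since 2–1–6–4–3–5–2 is a cycle in G, G is not acyclic. Forests are exactly the graphs of treewidth ≤ 1, so tw(G) ≥ 2. Hence tw(G) = 2 exactly.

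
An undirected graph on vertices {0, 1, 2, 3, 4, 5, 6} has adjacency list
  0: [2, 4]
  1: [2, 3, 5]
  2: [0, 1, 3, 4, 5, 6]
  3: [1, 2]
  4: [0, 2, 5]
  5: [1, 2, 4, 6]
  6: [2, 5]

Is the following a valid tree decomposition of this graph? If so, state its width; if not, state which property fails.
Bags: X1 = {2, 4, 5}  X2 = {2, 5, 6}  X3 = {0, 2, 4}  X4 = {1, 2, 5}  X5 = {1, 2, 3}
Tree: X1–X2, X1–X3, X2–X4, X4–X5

Checking the three conditions: (i) the bags cover all of {0, 1, 2, 3, 4, 5, 6}; (ii) for each edge, some bag contains both endpoints; (iii) the bags containing any fixed vertex form a subtree. All hold, so the decomposition is valid with width 3 − 1 = 2.

Yes; width 2.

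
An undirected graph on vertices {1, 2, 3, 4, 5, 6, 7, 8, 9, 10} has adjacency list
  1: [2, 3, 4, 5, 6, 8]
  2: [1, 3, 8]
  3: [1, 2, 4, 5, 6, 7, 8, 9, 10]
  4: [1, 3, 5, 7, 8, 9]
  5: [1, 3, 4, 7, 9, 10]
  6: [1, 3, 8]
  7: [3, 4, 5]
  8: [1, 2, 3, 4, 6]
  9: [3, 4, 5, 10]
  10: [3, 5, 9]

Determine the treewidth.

3

A width-3 tree decomposition is:
Bags: B1 = {1, 3, 6, 8}  B2 = {1, 3, 4, 8}  B3 = {1, 2, 3, 8}  B4 = {1, 3, 4, 5}  B5 = {3, 4, 5, 9}  B6 = {3, 5, 9, 10}  B7 = {3, 4, 5, 7}
Tree: B1–B2, B2–B3, B2–B4, B4–B5, B5–B6, B5–B7
The largest bag has 4 vertices, giving width 3; this decomposition certifies tw(G) ≤ 3. Conversely, {1, 2, 3, 8} is a clique of size 4, and the vertices of any clique must share a bag in every tree decomposition; so some bag has ≥ 4 vertices and tw(G) ≥ 3. Therefore the treewidth is 3.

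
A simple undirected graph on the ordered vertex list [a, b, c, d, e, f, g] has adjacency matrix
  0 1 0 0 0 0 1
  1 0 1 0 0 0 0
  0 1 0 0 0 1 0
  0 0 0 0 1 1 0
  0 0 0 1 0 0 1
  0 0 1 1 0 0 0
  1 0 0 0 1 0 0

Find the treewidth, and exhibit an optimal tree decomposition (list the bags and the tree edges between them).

Every bag has size at most 3, so the width is 3 − 1 = 2 and tw(G) ≤ 2. The edges c–f–d–e–g–a–b–c form a cycle, so G is not a tree and its treewidth is at least 2. The upper and lower bounds meet at 2, so that is the treewidth.

Treewidth 2.
One optimal decomposition is:
Bags: B1 = {c, d, f}  B2 = {c, d, e}  B3 = {c, e, g}  B4 = {a, c, g}  B5 = {a, b, c}
Tree: B1–B2, B2–B3, B3–B4, B4–B5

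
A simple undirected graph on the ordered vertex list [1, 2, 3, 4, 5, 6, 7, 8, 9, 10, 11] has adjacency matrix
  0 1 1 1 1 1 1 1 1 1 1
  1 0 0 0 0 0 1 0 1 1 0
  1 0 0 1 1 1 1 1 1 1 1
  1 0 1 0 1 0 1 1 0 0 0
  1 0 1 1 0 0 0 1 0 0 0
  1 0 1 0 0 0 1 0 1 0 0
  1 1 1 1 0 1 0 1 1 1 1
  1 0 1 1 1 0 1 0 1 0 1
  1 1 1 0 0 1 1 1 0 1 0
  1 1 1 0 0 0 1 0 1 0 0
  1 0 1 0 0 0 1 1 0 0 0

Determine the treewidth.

4

A width-4 tree decomposition is:
Bags: B1 = {1, 3, 7, 8, 11}  B2 = {1, 3, 4, 7, 8}  B3 = {1, 3, 7, 8, 9}  B4 = {1, 3, 7, 9, 10}  B5 = {1, 3, 4, 5, 8}  B6 = {1, 2, 7, 9, 10}  B7 = {1, 3, 6, 7, 9}
Tree: B1–B2, B2–B3, B3–B4, B2–B5, B4–B6, B3–B7
Each bag holds 5 vertices, so the decomposition has width 4, which upper-bounds the treewidth. For the lower bound, the 5 vertices {1, 2, 7, 9, 10} are pairwise adjacent, and any tree decomposition puts a clique entirely inside one bag — forcing width ≥ 4. Therefore the treewidth is 4.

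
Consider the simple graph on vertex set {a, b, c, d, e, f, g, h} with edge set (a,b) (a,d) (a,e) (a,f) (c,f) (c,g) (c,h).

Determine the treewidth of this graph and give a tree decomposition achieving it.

The largest bag has 2 vertices, giving width 1; this decomposition certifies tw(G) ≤ 1. G has an edge, so its treewidth is at least 1. Therefore the treewidth is 1.

Treewidth 1.
One optimal decomposition is:
Bags: B1 = {a, f}  B2 = {a, b}  B3 = {a, e}  B4 = {a, d}  B5 = {c, f}  B6 = {c, g}  B7 = {c, h}
Tree: B1–B2, B1–B3, B1–B4, B1–B5, B5–B6, B5–B7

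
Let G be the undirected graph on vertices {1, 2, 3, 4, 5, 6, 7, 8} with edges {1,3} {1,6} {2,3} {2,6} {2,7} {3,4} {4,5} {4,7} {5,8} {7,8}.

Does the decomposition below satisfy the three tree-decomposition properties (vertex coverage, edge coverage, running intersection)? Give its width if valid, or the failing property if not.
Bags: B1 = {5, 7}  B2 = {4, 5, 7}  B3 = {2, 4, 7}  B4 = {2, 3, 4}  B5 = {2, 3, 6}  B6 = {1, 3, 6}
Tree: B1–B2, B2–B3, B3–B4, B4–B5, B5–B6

No — vertex 8 appears in no bag.

A tree decomposition must satisfy three properties: every vertex lies in some bag; for every edge, both endpoints lie together in some bag; and for every vertex, the bags containing it form a connected subtree. Here vertex 8 appears in no bag, so the decomposition is invalid.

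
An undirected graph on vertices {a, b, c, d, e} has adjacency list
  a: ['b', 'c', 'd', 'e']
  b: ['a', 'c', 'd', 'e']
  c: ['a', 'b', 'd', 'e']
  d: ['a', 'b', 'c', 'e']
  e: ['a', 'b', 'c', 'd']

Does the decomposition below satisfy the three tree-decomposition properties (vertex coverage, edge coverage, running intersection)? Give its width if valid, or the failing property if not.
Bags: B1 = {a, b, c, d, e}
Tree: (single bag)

Vertex coverage: the bags together contain {a, b, c, d, e}, the full vertex set. Edge coverage: each edge of G has both endpoints in at least one bag. Running intersection: for every vertex, the bags containing it form a connected subtree. All three properties hold, so this is a valid tree decomposition of width max|bag| − 1 = 4, and hence tw(G) ≤ 4.

Yes; width 4.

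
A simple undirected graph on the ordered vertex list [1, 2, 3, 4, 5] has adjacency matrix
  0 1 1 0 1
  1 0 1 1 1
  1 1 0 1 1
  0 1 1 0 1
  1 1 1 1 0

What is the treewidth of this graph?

3

A width-3 tree decomposition is:
Bags: B1 = {2, 3, 4, 5}  B2 = {1, 2, 3, 5}
Tree: B1–B2
Each bag holds 4 vertices, so the decomposition has width 3, which upper-bounds the treewidth. On the other hand G contains the 4-clique {1, 2, 3, 5}. A clique must lie in a single bag of any decomposition, so no decomposition can have width below 3. Combining the bounds, tw(G) = 3.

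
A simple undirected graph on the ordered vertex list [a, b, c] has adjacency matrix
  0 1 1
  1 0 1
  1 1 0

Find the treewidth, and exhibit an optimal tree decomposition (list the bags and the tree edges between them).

Treewidth 2.
One optimal decomposition is:
Bags: B1 = {a, b, c}
Tree: (single bag)

With just one bag of size 3, the width is 3 − 1 = 2, so tw(G) ≤ 2. Conversely, {a, b, c} is a clique of size 3, and the vertices of any clique must share a bag in every tree decomposition; so some bag has ≥ 3 vertices and tw(G) ≥ 2. The upper and lower bounds meet at 2, so that is the treewidth.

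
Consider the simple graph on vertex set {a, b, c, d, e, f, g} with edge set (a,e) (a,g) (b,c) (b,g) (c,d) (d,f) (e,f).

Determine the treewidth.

2

A width-2 tree decomposition is:
Bags: B1 = {d, e, f}  B2 = {c, d, e}  B3 = {b, c, e}  B4 = {b, e, g}  B5 = {a, e, g}
Tree: B1–B2, B2–B3, B3–B4, B4–B5
Every bag has size at most 3, so the width is 3 − 1 = 2 and tw(G) ≤ 2. The edges e–f–d–c–b–g–a–e form a cycle, so G is not a tree and its treewidth is at least 2. Hence tw(G) = 2 exactly.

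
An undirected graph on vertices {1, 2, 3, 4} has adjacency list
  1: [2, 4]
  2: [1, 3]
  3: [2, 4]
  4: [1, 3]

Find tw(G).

2

A width-2 tree decomposition is:
Bags: B1 = {1, 3, 4}  B2 = {1, 2, 3}
Tree: B1–B2
The largest bag has 3 vertices, giving width 2; this decomposition certifies tw(G) ≤ 2. For the lower bound, G contains the cycle 3–4–1–2–3, so G is not a forest; only forests have treewidth ≤ 1, hence tw(G) ≥ 2. Hence tw(G) = 2 exactly.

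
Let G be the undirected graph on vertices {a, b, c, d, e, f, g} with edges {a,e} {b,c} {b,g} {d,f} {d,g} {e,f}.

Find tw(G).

1

A width-1 tree decomposition is:
Bags: B1 = {a, e}  B2 = {e, f}  B3 = {d, f}  B4 = {d, g}  B5 = {b, g}  B6 = {b, c}
Tree: B1–B2, B2–B3, B3–B4, B4–B5, B5–B6
The largest bag has 2 vertices, giving width 1; this decomposition certifies tw(G) ≤ 1. Any graph with an edge has treewidth ≥ 1, and G has the edge a–e. Combining the bounds, tw(G) = 1.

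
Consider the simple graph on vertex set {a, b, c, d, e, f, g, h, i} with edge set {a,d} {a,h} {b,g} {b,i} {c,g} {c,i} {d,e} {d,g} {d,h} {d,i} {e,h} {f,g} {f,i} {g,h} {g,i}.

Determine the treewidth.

2

A width-2 tree decomposition is:
Bags: B1 = {d, g, h}  B2 = {d, g, i}  B3 = {f, g, i}  B4 = {d, e, h}  B5 = {b, g, i}  B6 = {a, d, h}  B7 = {c, g, i}
Tree: B1–B2, B2–B3, B1–B4, B3–B5, B4–B6, B2–B7
Each bag holds 3 vertices, so the decomposition has width 2, which upper-bounds the treewidth. For the lower bound, the 3 vertices {d, g, h} are pairwise adjacent, and any tree decomposition puts a clique entirely inside one bag — forcing width ≥ 2. Combining the bounds, tw(G) = 2.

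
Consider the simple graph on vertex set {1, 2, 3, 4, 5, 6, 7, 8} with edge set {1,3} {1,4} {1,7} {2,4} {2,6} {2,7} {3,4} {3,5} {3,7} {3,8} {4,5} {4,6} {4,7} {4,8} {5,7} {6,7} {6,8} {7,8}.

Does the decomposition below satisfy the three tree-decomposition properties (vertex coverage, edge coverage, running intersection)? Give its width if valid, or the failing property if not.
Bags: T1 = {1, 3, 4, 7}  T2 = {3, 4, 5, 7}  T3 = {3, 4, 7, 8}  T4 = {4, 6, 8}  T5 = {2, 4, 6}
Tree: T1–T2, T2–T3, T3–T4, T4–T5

No — edge (7,6) lies in no bag.

A tree decomposition must satisfy three properties: every vertex lies in some bag; for every edge, both endpoints lie together in some bag; and for every vertex, the bags containing it form a connected subtree. Here edge (7,6) lies in no bag, so the decomposition is invalid.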